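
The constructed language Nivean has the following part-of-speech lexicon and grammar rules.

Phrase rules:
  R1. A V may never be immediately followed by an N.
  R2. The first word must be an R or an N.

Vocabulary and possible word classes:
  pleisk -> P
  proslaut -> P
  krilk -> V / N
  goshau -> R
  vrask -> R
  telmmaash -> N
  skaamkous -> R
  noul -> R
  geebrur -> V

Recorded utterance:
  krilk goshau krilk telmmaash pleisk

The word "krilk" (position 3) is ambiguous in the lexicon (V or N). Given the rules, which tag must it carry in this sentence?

Candidates per position — 1:krilk {V,N}; 2:goshau {R}; 3:krilk {V,N}; 4:telmmaash {N}; 5:pleisk {P}.
Position 1: V is ruled out by rule 2; that leaves N.
Position 3: V is ruled out by rule 1; that leaves N.
The unique satisfying tagging is: N R N N P.
Verifying each rule — rule 1 ✓; rule 2 ✓.

N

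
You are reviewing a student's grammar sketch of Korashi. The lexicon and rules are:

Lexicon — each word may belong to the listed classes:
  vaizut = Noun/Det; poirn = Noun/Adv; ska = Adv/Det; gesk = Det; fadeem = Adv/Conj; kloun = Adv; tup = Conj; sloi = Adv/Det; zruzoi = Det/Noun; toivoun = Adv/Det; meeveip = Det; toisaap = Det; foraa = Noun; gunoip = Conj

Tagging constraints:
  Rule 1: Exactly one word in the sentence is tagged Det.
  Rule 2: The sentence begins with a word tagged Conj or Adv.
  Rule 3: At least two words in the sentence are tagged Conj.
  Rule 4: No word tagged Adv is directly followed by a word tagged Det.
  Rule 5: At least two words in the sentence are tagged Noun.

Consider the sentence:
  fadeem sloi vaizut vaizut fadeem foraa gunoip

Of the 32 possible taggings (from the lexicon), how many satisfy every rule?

Candidates per position — 1:fadeem {Adv,Conj}; 2:sloi {Adv,Det}; 3:vaizut {Noun,Det}; 4:vaizut {Noun,Det}; 5:fadeem {Adv,Conj}; 6:foraa {Noun}; 7:gunoip {Conj}.
There are 32 candidate sequences in total.
The sequences that satisfy every rule: Adv Adv Noun Det Conj Noun Conj; Conj Adv Noun Det Adv Noun Conj; Conj Adv Noun Det Conj Noun Conj; Conj Det Noun Noun Adv Noun Conj; Conj Det Noun Noun Conj Noun Conj.
Count = 5.

5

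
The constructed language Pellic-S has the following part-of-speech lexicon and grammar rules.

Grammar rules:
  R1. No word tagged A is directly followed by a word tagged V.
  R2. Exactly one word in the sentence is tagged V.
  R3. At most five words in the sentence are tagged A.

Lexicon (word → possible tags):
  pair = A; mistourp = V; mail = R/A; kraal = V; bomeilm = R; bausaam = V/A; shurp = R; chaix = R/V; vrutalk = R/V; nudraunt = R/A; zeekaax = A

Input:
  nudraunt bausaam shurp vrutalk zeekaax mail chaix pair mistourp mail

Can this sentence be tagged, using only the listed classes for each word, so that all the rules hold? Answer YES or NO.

NO

Candidates per position — 1:nudraunt {R,A}; 2:bausaam {V,A}; 3:shurp {R}; 4:vrutalk {R,V}; 5:zeekaax {A}; 6:mail {R,A}; 7:chaix {R,V}; 8:pair {A}; 9:mistourp {V}; 10:mail {R,A}.
Rule 1 cannot be satisfied by any choice of tags from the lexicon.
So there is no consistent tagging.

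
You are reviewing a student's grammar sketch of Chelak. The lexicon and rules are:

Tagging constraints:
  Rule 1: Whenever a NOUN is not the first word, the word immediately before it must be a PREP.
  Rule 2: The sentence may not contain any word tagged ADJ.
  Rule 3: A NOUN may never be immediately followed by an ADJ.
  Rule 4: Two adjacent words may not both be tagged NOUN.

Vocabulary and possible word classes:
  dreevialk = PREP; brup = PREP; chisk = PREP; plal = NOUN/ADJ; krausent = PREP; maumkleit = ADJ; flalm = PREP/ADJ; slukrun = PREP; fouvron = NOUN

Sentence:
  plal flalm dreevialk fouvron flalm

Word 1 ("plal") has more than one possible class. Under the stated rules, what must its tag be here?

NOUN

Candidates per position — 1:plal {NOUN,ADJ}; 2:flalm {PREP,ADJ}; 3:dreevialk {PREP}; 4:fouvron {NOUN}; 5:flalm {PREP,ADJ}.
If word 1 were ADJ, no tagging could satisfy rule 2; so word 1 is NOUN.
If word 2 were ADJ, no tagging could satisfy rule 2; so word 2 is PREP.
If word 5 were ADJ, no tagging could satisfy rule 2; so word 5 is PREP.
So the tagging must be: NOUN PREP PREP NOUN PREP.
Rule-by-rule: rule 1 ✓; rule 2 ✓; rule 3 ✓; rule 4 ✓.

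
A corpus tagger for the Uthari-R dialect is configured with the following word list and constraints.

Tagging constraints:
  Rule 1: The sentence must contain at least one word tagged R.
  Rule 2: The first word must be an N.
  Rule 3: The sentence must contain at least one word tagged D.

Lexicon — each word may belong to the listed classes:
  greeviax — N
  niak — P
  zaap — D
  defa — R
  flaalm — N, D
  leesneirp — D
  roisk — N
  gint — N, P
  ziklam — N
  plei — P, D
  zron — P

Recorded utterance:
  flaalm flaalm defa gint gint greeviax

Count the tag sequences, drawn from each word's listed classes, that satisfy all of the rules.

Candidates per position — 1:flaalm {N,D}; 2:flaalm {N,D}; 3:defa {R}; 4:gint {N,P}; 5:gint {N,P}; 6:greeviax {N}.
There are 16 candidate sequences in total.
The sequences that satisfy every rule: N D R N N N; N D R N P N; N D R P N N; N D R P P N.
Count = 4.

4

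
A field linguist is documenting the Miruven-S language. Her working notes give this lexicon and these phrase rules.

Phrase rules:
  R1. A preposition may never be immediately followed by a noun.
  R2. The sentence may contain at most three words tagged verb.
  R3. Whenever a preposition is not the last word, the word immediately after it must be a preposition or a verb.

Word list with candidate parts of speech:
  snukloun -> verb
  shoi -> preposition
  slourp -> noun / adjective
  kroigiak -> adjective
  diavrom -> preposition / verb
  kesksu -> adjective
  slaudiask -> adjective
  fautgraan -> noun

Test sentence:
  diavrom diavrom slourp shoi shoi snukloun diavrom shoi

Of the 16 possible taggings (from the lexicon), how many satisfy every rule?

6

Candidates per position — 1:diavrom {preposition,verb}; 2:diavrom {preposition,verb}; 3:slourp {noun,adjective}; 4:shoi {preposition}; 5:shoi {preposition}; 6:snukloun {verb}; 7:diavrom {preposition,verb}; 8:shoi {preposition}.
There are 16 candidate sequences in total.
Checking each against the rules leaves 6 sequences.
Count = 6.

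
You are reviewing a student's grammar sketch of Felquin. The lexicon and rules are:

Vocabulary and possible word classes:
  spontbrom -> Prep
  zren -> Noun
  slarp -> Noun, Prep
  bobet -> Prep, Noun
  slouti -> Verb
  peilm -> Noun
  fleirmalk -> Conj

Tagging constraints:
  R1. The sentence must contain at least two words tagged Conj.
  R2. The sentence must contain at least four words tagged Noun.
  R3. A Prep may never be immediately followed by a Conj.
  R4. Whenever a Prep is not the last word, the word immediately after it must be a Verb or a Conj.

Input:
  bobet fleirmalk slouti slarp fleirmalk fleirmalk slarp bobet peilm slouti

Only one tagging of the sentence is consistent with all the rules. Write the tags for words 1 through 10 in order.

Noun Conj Verb Noun Conj Conj Noun Noun Noun Verb

Candidates per position — 1:bobet {Prep,Noun}; 2:fleirmalk {Conj}; 3:slouti {Verb}; 4:slarp {Noun,Prep}; 5:fleirmalk {Conj}; 6:fleirmalk {Conj}; 7:slarp {Noun,Prep}; 8:bobet {Prep,Noun}; 9:peilm {Noun}; 10:slouti {Verb}.
If word 1 were Prep, no tagging could satisfy rule 3; so word 1 is Noun.
If word 4 were Prep, no tagging could satisfy rule 3; so word 4 is Noun.
If word 7 were Prep, no tagging could satisfy rule 4; so word 7 is Noun.
If word 8 were Prep, no tagging could satisfy rule 4; so word 8 is Noun.
So the tagging must be: Noun Conj Verb Noun Conj Conj Noun Noun Noun Verb.
Checking: rule 1 holds; rule 2 holds; rule 3 holds; rule 4 holds.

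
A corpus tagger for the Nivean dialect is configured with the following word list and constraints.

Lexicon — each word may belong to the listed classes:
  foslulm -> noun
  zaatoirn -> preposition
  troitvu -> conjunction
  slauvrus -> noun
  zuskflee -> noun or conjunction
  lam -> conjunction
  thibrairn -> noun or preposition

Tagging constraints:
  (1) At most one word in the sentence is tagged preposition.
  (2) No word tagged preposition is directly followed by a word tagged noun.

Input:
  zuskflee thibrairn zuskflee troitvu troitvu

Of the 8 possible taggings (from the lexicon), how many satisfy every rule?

Candidates per position — 1:zuskflee {noun,conjunction}; 2:thibrairn {noun,preposition}; 3:zuskflee {noun,conjunction}; 4:troitvu {conjunction}; 5:troitvu {conjunction}.
There are 8 candidate sequences in total.
Checking each against the rules leaves 6 sequences.
Count = 6.

6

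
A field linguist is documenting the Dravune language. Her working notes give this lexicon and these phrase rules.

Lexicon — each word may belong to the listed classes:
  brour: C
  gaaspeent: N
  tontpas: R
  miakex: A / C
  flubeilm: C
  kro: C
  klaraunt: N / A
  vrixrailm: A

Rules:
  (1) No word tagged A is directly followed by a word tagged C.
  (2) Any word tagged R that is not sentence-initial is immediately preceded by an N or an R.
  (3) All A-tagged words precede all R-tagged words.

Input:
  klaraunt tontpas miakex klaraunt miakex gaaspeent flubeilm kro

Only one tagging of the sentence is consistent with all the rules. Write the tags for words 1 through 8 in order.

N R C N C N C C

Candidates per position — 1:klaraunt {N,A}; 2:tontpas {R}; 3:miakex {A,C}; 4:klaraunt {N,A}; 5:miakex {A,C}; 6:gaaspeent {N}; 7:flubeilm {C}; 8:kro {C}.
If word 1 were A, no tagging could satisfy rule 2; so word 1 is N.
If word 3 were A, no tagging could satisfy rule 3; so word 3 is C.
If word 4 were A, no tagging could satisfy rule 3; so word 4 is N.
If word 5 were A, no tagging could satisfy rule 3; so word 5 is C.
The unique satisfying tagging is: N R C N C N C C.
Check: rule 1 ok; rule 2 ok; rule 3 ok.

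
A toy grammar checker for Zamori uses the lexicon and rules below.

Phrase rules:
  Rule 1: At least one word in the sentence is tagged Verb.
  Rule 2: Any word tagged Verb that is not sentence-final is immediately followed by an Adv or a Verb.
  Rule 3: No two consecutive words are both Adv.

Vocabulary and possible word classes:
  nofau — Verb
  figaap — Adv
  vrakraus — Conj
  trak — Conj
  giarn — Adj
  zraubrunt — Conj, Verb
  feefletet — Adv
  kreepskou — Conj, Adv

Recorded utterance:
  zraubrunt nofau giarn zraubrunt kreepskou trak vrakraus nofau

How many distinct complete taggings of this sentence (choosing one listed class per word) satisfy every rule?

Candidates per position — 1:zraubrunt {Conj,Verb}; 2:nofau {Verb}; 3:giarn {Adj}; 4:zraubrunt {Conj,Verb}; 5:kreepskou {Conj,Adv}; 6:trak {Conj}; 7:vrakraus {Conj}; 8:nofau {Verb}.
There are 8 candidate sequences in total.
Rule 2 cannot be satisfied by any choice of tags from the lexicon.
So there is no consistent tagging.
Count = 0.

0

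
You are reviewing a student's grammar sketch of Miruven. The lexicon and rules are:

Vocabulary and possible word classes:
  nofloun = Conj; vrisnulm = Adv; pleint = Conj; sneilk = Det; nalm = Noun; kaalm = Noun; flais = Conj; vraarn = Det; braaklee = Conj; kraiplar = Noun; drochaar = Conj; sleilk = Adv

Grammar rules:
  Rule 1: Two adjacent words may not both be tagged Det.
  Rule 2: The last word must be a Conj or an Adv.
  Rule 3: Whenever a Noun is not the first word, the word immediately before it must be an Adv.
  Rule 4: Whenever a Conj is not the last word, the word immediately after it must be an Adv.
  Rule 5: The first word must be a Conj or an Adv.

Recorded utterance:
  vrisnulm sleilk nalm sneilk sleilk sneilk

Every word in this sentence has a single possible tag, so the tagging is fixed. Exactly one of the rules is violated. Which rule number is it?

2

Fixed tagging: Adv Adv Noun Det Adv Det.
Applying the rules: R1 ok, R2 fails, R3 ok, R4 ok, R5 ok.
Only rule 2 fails.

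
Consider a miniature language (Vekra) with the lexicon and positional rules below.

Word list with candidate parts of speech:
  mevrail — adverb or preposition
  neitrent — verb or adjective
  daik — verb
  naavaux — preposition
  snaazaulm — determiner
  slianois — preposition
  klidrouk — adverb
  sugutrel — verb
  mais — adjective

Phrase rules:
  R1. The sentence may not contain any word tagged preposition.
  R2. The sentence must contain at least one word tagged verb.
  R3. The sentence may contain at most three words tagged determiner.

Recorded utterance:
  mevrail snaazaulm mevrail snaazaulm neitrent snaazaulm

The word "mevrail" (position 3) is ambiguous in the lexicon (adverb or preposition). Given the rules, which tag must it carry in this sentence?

adverb

Candidates per position — 1:mevrail {adverb,preposition}; 2:snaazaulm {determiner}; 3:mevrail {adverb,preposition}; 4:snaazaulm {determiner}; 5:neitrent {verb,adjective}; 6:snaazaulm {determiner}.
Word 1 cannot be preposition — rule 1 would then fail for every completion. It is adverb.
Word 3 cannot be preposition — rule 1 would then fail for every completion. It is adverb.
Word 5 cannot be adjective — rule 2 would then fail for every completion. It is verb.
That leaves exactly one tagging: adverb determiner adverb determiner verb determiner.
Rule-by-rule: rule 1 holds; rule 2 holds; rule 3 holds.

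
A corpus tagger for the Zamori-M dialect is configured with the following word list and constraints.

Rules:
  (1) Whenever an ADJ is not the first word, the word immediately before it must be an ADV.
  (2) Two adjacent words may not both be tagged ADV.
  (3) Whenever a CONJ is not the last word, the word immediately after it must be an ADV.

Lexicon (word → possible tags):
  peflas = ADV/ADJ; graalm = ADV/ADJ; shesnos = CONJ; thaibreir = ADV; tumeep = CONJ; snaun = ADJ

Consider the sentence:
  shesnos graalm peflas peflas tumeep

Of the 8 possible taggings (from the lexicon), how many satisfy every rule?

Candidates per position — 1:shesnos {CONJ}; 2:graalm {ADV,ADJ}; 3:peflas {ADV,ADJ}; 4:peflas {ADV,ADJ}; 5:tumeep {CONJ}.
There are 8 candidate sequences in total.
The sequences that satisfy every rule: CONJ ADV ADJ ADV CONJ.
Count = 1.

1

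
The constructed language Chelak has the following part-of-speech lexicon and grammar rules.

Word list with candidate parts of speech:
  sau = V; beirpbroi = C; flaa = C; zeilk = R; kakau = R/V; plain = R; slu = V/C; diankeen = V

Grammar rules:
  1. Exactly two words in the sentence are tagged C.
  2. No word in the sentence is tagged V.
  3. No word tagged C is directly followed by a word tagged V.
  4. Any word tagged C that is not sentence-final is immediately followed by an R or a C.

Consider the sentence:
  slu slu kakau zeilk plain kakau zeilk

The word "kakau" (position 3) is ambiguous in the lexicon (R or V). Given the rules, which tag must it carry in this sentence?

R

Candidates per position — 1:slu {V,C}; 2:slu {V,C}; 3:kakau {R,V}; 4:zeilk {R}; 5:plain {R}; 6:kakau {R,V}; 7:zeilk {R}.
Word 1 cannot be V — rule 1 would then fail for every completion. It is C.
Word 2 cannot be V — rule 1 would then fail for every completion. It is C.
Word 3 cannot be V — rule 2 would then fail for every completion. It is R.
Word 6 cannot be V — rule 2 would then fail for every completion. It is R.
That leaves exactly one tagging: C C R R R R R.
Checking: rule 1 holds; rule 2 holds; rule 3 holds; rule 4 holds.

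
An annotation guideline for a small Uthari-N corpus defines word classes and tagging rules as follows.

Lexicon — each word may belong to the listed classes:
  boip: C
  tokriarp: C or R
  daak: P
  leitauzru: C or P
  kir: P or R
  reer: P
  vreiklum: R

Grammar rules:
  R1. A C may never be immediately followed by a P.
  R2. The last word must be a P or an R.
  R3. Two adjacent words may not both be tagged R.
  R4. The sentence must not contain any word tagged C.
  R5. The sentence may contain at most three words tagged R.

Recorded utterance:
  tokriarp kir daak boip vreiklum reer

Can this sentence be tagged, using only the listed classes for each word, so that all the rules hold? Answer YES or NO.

Candidates per position — 1:tokriarp {C,R}; 2:kir {P,R}; 3:daak {P}; 4:boip {C}; 5:vreiklum {R}; 6:reer {P}.
Rule 4 cannot be satisfied by any choice of tags from the lexicon.
So there is no consistent tagging.

NO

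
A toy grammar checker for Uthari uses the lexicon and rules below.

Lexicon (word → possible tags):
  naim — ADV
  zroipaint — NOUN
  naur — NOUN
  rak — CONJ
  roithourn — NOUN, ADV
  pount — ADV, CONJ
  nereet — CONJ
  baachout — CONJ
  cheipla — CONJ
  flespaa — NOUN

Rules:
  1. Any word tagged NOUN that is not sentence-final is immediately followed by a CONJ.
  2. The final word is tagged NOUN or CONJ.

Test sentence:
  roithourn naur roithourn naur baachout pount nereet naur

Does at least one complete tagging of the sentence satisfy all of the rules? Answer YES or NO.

Candidates per position — 1:roithourn {NOUN,ADV}; 2:naur {NOUN}; 3:roithourn {NOUN,ADV}; 4:naur {NOUN}; 5:baachout {CONJ}; 6:pount {ADV,CONJ}; 7:nereet {CONJ}; 8:naur {NOUN}.
Rule 1 cannot be satisfied by any choice of tags from the lexicon.
So there is no consistent tagging.

NO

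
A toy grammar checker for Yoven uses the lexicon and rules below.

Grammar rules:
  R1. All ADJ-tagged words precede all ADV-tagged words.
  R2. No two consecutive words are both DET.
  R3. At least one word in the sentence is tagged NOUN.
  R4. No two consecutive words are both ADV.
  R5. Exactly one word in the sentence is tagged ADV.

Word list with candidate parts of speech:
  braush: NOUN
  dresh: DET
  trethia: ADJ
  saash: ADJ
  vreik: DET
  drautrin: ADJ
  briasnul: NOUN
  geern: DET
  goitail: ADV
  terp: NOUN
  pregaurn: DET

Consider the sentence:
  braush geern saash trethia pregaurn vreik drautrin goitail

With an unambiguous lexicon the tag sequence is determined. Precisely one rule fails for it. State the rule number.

2

Fixed tagging: NOUN DET ADJ ADJ DET DET ADJ ADV.
Rule check: R1 holds, R2 violated, R3 holds, R4 holds, R5 holds.
Only rule 2 fails.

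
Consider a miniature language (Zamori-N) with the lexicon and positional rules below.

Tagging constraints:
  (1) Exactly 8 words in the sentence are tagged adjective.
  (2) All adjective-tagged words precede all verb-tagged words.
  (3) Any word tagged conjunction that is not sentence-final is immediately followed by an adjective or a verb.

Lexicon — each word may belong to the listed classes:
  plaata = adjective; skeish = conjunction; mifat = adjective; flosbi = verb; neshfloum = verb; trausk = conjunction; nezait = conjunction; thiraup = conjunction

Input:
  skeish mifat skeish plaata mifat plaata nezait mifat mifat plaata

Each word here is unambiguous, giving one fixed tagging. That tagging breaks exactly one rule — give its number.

Fixed tagging: conjunction adjective conjunction adjective adjective adjective conjunction adjective adjective adjective.
Rule check: R1 fail, R2 pass, R3 pass.
Only rule 1 fails.

1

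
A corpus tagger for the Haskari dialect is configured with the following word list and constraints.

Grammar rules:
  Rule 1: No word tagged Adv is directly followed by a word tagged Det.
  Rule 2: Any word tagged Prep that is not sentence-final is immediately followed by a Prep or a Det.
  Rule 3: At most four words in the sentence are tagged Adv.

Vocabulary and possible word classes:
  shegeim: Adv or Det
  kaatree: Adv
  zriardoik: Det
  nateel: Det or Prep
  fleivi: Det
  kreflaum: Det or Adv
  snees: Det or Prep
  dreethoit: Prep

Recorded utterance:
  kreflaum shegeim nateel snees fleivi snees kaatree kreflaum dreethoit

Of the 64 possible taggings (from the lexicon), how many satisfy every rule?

8

Candidates per position — 1:kreflaum {Det,Adv}; 2:shegeim {Adv,Det}; 3:nateel {Det,Prep}; 4:snees {Det,Prep}; 5:fleivi {Det}; 6:snees {Det,Prep}; 7:kaatree {Adv}; 8:kreflaum {Det,Adv}; 9:dreethoit {Prep}.
There are 64 candidate sequences in total.
Checking each against the rules leaves 8 sequences.
Count = 8.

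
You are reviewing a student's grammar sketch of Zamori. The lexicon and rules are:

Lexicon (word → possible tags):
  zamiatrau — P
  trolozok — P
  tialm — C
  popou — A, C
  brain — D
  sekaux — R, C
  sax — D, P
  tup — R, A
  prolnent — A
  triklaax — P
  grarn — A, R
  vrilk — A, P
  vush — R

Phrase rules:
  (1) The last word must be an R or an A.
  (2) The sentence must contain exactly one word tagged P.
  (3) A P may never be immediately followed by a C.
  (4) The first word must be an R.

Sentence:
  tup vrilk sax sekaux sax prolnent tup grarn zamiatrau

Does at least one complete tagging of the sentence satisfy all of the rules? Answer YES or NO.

NO

Candidates per position — 1:tup {R,A}; 2:vrilk {A,P}; 3:sax {D,P}; 4:sekaux {R,C}; 5:sax {D,P}; 6:prolnent {A}; 7:tup {R,A}; 8:grarn {A,R}; 9:zamiatrau {P}.
Rule 1 cannot be satisfied by any choice of tags from the lexicon.
So there is no consistent tagging.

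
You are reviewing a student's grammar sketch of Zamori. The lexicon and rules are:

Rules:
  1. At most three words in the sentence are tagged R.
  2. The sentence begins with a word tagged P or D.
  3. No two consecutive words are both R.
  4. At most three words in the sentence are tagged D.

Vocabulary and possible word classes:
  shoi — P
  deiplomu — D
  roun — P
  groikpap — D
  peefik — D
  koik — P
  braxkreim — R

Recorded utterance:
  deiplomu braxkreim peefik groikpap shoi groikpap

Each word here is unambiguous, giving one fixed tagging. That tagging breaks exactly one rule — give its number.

Fixed tagging: D R D D P D.
Rule check: R1 holds, R2 holds, R3 holds, R4 violated.
Only rule 4 fails.

4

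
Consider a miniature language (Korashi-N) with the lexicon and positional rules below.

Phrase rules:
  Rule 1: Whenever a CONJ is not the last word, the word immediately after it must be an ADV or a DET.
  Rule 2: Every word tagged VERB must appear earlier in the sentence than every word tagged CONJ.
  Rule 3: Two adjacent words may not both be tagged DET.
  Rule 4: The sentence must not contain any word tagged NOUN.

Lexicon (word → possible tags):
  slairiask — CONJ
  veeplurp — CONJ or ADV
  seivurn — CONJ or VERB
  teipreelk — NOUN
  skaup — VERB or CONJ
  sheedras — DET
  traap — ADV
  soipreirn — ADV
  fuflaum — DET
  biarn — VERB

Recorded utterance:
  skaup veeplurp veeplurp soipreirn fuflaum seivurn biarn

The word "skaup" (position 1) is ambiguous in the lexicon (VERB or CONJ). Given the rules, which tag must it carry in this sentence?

Candidates per position — 1:skaup {VERB,CONJ}; 2:veeplurp {CONJ,ADV}; 3:veeplurp {CONJ,ADV}; 4:soipreirn {ADV}; 5:fuflaum {DET}; 6:seivurn {CONJ,VERB}; 7:biarn {VERB}.
Word 1 cannot be CONJ — rule 2 would then fail for every completion. It is VERB.
Word 2 cannot be CONJ — rule 2 would then fail for every completion. It is ADV.
Word 3 cannot be CONJ — rule 2 would then fail for every completion. It is ADV.
Word 6 cannot be CONJ — rule 1 would then fail for every completion. It is VERB.
The only consistent sequence is: VERB ADV ADV ADV DET VERB VERB.
Check: rule 1 ✓; rule 2 ✓; rule 3 ✓; rule 4 ✓.

VERB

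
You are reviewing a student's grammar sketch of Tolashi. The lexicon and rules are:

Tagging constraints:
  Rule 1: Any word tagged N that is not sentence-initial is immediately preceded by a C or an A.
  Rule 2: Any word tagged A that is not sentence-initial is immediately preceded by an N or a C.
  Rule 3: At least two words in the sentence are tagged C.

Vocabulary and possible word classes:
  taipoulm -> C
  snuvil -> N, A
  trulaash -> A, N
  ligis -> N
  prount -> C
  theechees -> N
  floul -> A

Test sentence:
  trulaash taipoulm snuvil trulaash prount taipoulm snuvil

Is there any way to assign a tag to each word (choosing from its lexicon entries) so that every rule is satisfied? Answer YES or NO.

Candidates per position — 1:trulaash {A,N}; 2:taipoulm {C}; 3:snuvil {N,A}; 4:trulaash {A,N}; 5:prount {C}; 6:taipoulm {C}; 7:snuvil {N,A}.
One satisfying assignment: A C N A C C N.
Rule-by-rule: rule 1 satisfied; rule 2 satisfied; rule 3 satisfied.

YES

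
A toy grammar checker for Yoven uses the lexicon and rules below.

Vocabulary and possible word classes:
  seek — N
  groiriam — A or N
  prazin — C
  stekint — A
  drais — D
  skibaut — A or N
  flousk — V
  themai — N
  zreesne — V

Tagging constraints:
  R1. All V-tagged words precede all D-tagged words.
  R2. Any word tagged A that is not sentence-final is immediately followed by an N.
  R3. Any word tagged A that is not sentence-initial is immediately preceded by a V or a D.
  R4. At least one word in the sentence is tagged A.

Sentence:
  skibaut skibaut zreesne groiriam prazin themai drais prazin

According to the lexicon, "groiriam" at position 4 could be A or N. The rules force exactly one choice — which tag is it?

Candidates per position — 1:skibaut {A,N}; 2:skibaut {A,N}; 3:zreesne {V}; 4:groiriam {A,N}; 5:prazin {C}; 6:themai {N}; 7:drais {D}; 8:prazin {C}.
Position 2: tagging it A would leave rule 2 unsatisfiable, so it must be N.
Position 4: tagging it A would leave rule 2 unsatisfiable, so it must be N.
Position 1: tagging it N would leave rule 4 unsatisfiable, so it must be A.
That leaves exactly one tagging: A N V N C N D C.
Rule-by-rule: rule 1 ✓; rule 2 ✓; rule 3 ✓; rule 4 ✓.

N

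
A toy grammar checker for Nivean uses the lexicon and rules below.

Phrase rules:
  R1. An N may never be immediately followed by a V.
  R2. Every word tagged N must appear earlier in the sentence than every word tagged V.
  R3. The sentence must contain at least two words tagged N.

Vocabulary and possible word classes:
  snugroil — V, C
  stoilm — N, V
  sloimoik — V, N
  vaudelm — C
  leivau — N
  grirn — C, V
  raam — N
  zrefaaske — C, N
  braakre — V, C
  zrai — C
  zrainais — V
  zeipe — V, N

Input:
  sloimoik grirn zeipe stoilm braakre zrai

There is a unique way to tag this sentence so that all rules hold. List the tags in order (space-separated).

N C N N C C

Candidates per position — 1:sloimoik {V,N}; 2:grirn {C,V}; 3:zeipe {V,N}; 4:stoilm {N,V}; 5:braakre {V,C}; 6:zrai {C}.
The remaining ambiguous positions (1, 2, 3, 4, 5) are resolved jointly — only one combination satisfies every rule.
That leaves exactly one tagging: N C N N C C.
Verifying each rule — rule 1 holds; rule 2 holds; rule 3 holds.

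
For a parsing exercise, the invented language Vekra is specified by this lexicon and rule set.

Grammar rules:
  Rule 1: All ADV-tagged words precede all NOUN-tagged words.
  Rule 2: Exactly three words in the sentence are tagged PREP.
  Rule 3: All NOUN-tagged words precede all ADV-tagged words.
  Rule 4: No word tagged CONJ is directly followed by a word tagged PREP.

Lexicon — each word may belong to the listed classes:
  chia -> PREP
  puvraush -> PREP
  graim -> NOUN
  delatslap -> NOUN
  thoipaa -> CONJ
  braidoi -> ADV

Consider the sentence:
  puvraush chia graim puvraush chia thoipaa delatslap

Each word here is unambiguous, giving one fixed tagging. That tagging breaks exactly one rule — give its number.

2

Fixed tagging: PREP PREP NOUN PREP PREP CONJ NOUN.
Checking each rule: R1 pass, R2 fail, R3 pass, R4 pass.
Only rule 2 fails.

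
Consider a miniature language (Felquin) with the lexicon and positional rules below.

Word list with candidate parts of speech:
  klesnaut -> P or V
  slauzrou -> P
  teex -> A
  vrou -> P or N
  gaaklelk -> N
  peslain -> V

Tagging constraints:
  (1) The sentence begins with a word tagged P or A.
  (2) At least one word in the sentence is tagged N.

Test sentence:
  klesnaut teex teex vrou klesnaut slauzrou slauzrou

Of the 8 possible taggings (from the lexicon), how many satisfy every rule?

Candidates per position — 1:klesnaut {P,V}; 2:teex {A}; 3:teex {A}; 4:vrou {P,N}; 5:klesnaut {P,V}; 6:slauzrou {P}; 7:slauzrou {P}.
There are 8 candidate sequences in total.
The sequences that satisfy every rule: P A A N P P P; P A A N V P P.
Count = 2.

2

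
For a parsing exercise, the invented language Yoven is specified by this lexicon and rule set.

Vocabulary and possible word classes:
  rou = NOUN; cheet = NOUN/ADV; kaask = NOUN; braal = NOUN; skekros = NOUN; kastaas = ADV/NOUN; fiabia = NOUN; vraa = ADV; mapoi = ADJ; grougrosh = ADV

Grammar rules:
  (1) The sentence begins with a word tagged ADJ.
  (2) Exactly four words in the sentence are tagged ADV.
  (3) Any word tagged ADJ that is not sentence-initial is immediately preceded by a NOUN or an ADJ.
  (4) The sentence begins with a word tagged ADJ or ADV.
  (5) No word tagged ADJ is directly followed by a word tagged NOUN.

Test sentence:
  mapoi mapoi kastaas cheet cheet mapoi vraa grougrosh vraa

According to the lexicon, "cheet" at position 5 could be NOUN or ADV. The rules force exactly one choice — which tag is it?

Candidates per position — 1:mapoi {ADJ}; 2:mapoi {ADJ}; 3:kastaas {ADV,NOUN}; 4:cheet {NOUN,ADV}; 5:cheet {NOUN,ADV}; 6:mapoi {ADJ}; 7:vraa {ADV}; 8:grougrosh {ADV}; 9:vraa {ADV}.
Word 3 cannot be NOUN — rule 5 would then fail for every completion. It is ADV.
Word 4 cannot be ADV — rule 2 would then fail for every completion. It is NOUN.
Word 5 cannot be ADV — rule 2 would then fail for every completion. It is NOUN.
The unique satisfying tagging is: ADJ ADJ ADV NOUN NOUN ADJ ADV ADV ADV.
Checking: rule 1 ok; rule 2 ok; rule 3 ok; rule 4 ok; rule 5 ok.

NOUN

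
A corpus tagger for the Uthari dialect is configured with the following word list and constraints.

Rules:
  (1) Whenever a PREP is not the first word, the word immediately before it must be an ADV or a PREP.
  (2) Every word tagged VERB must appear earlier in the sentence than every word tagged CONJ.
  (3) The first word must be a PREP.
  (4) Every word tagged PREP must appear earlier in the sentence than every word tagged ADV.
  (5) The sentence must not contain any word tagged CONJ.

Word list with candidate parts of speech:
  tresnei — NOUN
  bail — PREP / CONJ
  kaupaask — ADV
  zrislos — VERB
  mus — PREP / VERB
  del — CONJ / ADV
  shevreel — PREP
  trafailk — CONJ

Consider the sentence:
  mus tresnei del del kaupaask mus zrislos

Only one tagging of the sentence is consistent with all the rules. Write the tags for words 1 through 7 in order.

PREP NOUN ADV ADV ADV VERB VERB

Candidates per position — 1:mus {PREP,VERB}; 2:tresnei {NOUN}; 3:del {CONJ,ADV}; 4:del {CONJ,ADV}; 5:kaupaask {ADV}; 6:mus {PREP,VERB}; 7:zrislos {VERB}.
If word 1 were VERB, no tagging could satisfy rule 3; so word 1 is PREP.
If word 3 were CONJ, no tagging could satisfy rule 2; so word 3 is ADV.
If word 4 were CONJ, no tagging could satisfy rule 2; so word 4 is ADV.
If word 6 were PREP, no tagging could satisfy rule 4; so word 6 is VERB.
The only consistent sequence is: PREP NOUN ADV ADV ADV VERB VERB.
Checking: rule 1 ok; rule 2 ok; rule 3 ok; rule 4 ok; rule 5 ok.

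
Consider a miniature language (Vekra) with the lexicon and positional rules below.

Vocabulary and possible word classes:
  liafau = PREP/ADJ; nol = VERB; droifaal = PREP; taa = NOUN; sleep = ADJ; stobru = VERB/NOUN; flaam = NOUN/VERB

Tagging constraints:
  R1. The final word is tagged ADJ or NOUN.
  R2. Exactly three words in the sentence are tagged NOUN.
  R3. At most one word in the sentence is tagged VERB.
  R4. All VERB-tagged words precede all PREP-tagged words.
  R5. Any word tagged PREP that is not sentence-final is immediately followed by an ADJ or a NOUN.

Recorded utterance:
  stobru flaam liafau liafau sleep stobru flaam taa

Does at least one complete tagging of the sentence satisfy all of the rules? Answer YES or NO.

NO

Candidates per position — 1:stobru {VERB,NOUN}; 2:flaam {NOUN,VERB}; 3:liafau {PREP,ADJ}; 4:liafau {PREP,ADJ}; 5:sleep {ADJ}; 6:stobru {VERB,NOUN}; 7:flaam {NOUN,VERB}; 8:taa {NOUN}.
Every candidate sequence violates at least one rule; no consistent tagging exists.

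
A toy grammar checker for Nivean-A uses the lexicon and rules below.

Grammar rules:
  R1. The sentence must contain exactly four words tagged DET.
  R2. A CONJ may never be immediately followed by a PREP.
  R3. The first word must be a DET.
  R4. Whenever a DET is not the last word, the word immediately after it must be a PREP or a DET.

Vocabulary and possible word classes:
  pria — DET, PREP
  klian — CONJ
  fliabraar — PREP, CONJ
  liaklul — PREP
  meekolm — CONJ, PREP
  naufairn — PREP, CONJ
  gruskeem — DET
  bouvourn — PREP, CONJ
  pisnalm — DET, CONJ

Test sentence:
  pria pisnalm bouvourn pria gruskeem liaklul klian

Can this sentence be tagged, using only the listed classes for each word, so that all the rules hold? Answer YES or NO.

Candidates per position — 1:pria {DET,PREP}; 2:pisnalm {DET,CONJ}; 3:bouvourn {PREP,CONJ}; 4:pria {DET,PREP}; 5:gruskeem {DET}; 6:liaklul {PREP}; 7:klian {CONJ}.
One satisfying assignment: DET DET PREP DET DET PREP CONJ.
Check: rule 1 holds; rule 2 holds; rule 3 holds; rule 4 holds.

YES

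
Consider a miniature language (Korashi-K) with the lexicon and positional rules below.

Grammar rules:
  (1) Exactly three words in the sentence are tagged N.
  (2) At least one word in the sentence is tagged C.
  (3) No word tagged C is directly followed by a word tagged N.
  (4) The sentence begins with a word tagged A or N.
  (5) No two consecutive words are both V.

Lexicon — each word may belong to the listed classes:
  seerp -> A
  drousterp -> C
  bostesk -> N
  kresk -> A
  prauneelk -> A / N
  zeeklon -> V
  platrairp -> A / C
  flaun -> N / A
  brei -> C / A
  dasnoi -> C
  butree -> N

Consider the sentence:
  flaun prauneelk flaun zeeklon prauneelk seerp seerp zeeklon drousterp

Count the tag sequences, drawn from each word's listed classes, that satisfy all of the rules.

Candidates per position — 1:flaun {N,A}; 2:prauneelk {A,N}; 3:flaun {N,A}; 4:zeeklon {V}; 5:prauneelk {A,N}; 6:seerp {A}; 7:seerp {A}; 8:zeeklon {V}; 9:drousterp {C}.
There are 16 candidate sequences in total.
The sequences that satisfy every rule: N A N V N A A V C; N N N V A A A V C; N N A V N A A V C; A N N V N A A V C.
Count = 4.

4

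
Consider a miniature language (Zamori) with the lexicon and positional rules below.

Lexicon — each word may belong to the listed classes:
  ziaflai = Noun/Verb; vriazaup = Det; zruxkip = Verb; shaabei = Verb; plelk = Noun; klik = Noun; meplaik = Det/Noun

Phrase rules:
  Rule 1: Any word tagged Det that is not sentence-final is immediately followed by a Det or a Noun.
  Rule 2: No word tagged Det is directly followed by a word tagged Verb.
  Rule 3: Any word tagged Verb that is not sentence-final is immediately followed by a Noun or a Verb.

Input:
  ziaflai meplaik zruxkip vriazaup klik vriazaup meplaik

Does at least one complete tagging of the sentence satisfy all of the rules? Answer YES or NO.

Candidates per position — 1:ziaflai {Noun,Verb}; 2:meplaik {Det,Noun}; 3:zruxkip {Verb}; 4:vriazaup {Det}; 5:klik {Noun}; 6:vriazaup {Det}; 7:meplaik {Det,Noun}.
Rule 3 cannot be satisfied by any choice of tags from the lexicon.
So there is no consistent tagging.

NO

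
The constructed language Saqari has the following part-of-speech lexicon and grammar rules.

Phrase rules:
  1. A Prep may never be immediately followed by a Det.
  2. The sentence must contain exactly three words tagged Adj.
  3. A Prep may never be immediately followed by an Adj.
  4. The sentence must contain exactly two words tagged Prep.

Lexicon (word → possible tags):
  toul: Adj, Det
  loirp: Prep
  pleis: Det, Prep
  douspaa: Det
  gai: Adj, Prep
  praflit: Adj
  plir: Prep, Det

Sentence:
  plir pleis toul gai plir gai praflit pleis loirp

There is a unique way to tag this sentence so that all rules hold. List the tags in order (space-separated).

Candidates per position — 1:plir {Prep,Det}; 2:pleis {Det,Prep}; 3:toul {Adj,Det}; 4:gai {Adj,Prep}; 5:plir {Prep,Det}; 6:gai {Adj,Prep}; 7:praflit {Adj}; 8:pleis {Det,Prep}; 9:loirp {Prep}.
Position 5: Prep is ruled out by rule 3; that leaves Det.
Position 6: Prep is ruled out by rule 3; that leaves Adj.
Position 4: Prep is ruled out by rule 1; that leaves Adj.
Position 3: Adj is ruled out by rule 2; that leaves Det.
Position 1: Prep is ruled out by rule 1; that leaves Det.
Position 2: Prep is ruled out by rule 1; that leaves Det.
Position 8: Det is ruled out by rule 4; that leaves Prep.
The unique satisfying tagging is: Det Det Det Adj Det Adj Adj Prep Prep.
Rule-by-rule: rule 1 satisfied; rule 2 satisfied; rule 3 satisfied; rule 4 satisfied.

Det Det Det Adj Det Adj Adj Prep Prep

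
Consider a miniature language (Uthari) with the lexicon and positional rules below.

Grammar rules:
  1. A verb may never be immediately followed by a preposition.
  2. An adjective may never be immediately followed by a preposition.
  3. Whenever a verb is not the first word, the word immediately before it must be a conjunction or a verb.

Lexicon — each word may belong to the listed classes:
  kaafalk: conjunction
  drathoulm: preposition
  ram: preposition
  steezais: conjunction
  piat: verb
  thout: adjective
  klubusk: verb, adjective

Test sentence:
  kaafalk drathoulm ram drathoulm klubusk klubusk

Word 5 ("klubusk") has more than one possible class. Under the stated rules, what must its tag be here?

adjective

Candidates per position — 1:kaafalk {conjunction}; 2:drathoulm {preposition}; 3:ram {preposition}; 4:drathoulm {preposition}; 5:klubusk {verb,adjective}; 6:klubusk {verb,adjective}.
Position 5: tagging it verb would leave rule 3 unsatisfiable, so it must be adjective.
Position 6: tagging it verb would leave rule 3 unsatisfiable, so it must be adjective.
So the tagging must be: conjunction preposition preposition preposition adjective adjective.
Rule-by-rule: rule 1 holds; rule 2 holds; rule 3 holds.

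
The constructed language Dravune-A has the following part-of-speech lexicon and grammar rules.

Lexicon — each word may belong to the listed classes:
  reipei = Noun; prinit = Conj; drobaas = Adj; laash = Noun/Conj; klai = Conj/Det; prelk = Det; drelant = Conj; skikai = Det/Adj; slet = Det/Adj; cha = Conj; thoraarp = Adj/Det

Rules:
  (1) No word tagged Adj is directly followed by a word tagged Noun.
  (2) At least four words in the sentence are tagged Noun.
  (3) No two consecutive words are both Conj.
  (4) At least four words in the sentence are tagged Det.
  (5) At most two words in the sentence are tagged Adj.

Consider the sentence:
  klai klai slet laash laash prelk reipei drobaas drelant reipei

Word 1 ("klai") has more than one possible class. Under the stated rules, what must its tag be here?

Det

Candidates per position — 1:klai {Conj,Det}; 2:klai {Conj,Det}; 3:slet {Det,Adj}; 4:laash {Noun,Conj}; 5:laash {Noun,Conj}; 6:prelk {Det}; 7:reipei {Noun}; 8:drobaas {Adj}; 9:drelant {Conj}; 10:reipei {Noun}.
Position 1: tagging it Conj would leave rule 4 unsatisfiable, so it must be Det.
Position 2: tagging it Conj would leave rule 4 unsatisfiable, so it must be Det.
Position 3: tagging it Adj would leave rule 4 unsatisfiable, so it must be Det.
Position 4: tagging it Conj would leave rule 2 unsatisfiable, so it must be Noun.
Position 5: tagging it Conj would leave rule 2 unsatisfiable, so it must be Noun.
The only consistent sequence is: Det Det Det Noun Noun Det Noun Adj Conj Noun.
Rule-by-rule: rule 1 ✓; rule 2 ✓; rule 3 ✓; rule 4 ✓; rule 5 ✓.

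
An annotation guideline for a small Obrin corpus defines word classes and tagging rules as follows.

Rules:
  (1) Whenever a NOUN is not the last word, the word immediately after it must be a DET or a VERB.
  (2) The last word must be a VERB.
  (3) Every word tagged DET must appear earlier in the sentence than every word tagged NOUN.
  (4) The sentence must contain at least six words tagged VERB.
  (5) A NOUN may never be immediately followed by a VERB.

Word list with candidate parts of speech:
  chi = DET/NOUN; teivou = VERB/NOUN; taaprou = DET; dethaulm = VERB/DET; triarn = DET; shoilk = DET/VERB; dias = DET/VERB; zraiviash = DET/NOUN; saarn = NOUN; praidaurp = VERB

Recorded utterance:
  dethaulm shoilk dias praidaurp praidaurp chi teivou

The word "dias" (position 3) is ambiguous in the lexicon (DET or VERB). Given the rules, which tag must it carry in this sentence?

VERB

Candidates per position — 1:dethaulm {VERB,DET}; 2:shoilk {DET,VERB}; 3:dias {DET,VERB}; 4:praidaurp {VERB}; 5:praidaurp {VERB}; 6:chi {DET,NOUN}; 7:teivou {VERB,NOUN}.
Position 1: tagging it DET would leave rule 4 unsatisfiable, so it must be VERB.
Position 2: tagging it DET would leave rule 4 unsatisfiable, so it must be VERB.
Position 3: tagging it DET would leave rule 4 unsatisfiable, so it must be VERB.
Position 7: tagging it NOUN would leave rule 2 unsatisfiable, so it must be VERB.
Position 6: tagging it NOUN would leave rule 5 unsatisfiable, so it must be DET.
That leaves exactly one tagging: VERB VERB VERB VERB VERB DET VERB.
Verifying each rule — rule 1 holds; rule 2 holds; rule 3 holds; rule 4 holds; rule 5 holds.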